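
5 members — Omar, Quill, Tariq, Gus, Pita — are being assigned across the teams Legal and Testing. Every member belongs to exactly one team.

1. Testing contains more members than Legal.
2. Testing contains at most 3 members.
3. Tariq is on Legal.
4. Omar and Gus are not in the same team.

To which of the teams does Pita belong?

Pita: Testing

From (3): Tariq ∈ Legal.
Suppose Pita ∈ Legal: no assignment then satisfies all the clues, so Pita ∉ Legal.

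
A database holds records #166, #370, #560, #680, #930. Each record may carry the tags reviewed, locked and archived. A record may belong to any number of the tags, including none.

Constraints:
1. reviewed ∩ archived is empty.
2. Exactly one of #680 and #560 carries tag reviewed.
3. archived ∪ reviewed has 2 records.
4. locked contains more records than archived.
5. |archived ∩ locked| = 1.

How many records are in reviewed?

1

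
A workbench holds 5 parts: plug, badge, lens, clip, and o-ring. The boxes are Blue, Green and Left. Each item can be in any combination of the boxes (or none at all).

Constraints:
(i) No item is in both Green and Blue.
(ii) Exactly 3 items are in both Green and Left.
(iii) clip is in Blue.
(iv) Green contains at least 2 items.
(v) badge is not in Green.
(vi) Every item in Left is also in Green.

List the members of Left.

Left = {lens, o-ring, plug}

From (iii): clip ∈ Blue.
From (v): badge ∉ Green.
(i) (disjoint): clip ∉ Green.
(vi) contrapositive: badge ∉ Left.
(vi) contrapositive: clip ∉ Left.
Suppose plug ∉ Left: no assignment then satisfies all the clues, so plug ∈ Left.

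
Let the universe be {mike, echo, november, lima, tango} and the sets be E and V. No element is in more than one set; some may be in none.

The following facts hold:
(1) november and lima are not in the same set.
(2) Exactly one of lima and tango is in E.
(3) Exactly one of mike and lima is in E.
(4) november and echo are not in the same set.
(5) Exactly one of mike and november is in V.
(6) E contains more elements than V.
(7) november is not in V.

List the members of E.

From (7): november ∉ V.
(5) (exactly one): mike ∈ V.
(3) (exactly one): lima ∈ E.
(1): november ∉ E.
(2) (exactly one): tango ∉ E.
Suppose echo ∉ E: no assignment then satisfies all the clues, so echo ∈ E.

E = {echo, lima}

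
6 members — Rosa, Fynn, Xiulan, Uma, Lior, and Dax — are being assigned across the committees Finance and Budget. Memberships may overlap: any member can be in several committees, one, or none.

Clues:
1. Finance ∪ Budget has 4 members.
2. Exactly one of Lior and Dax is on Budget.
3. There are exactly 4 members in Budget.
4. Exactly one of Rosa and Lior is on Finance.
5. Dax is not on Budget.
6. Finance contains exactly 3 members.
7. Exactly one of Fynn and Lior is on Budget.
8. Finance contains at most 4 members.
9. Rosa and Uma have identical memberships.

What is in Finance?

Finance = {Rosa, Uma, Xiulan}

From (5): Dax ∉ Budget.
(2) (exactly one): Lior ∈ Budget.
(7) (exactly one): Fynn ∉ Budget.
(3): only 4 candidates remain for Budget, so all are in.
Suppose Rosa ∉ Finance: no assignment then satisfies all the clues, so Rosa ∈ Finance.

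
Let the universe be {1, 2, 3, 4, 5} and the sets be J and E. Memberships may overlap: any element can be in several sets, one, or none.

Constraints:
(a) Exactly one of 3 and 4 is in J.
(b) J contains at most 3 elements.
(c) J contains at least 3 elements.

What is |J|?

3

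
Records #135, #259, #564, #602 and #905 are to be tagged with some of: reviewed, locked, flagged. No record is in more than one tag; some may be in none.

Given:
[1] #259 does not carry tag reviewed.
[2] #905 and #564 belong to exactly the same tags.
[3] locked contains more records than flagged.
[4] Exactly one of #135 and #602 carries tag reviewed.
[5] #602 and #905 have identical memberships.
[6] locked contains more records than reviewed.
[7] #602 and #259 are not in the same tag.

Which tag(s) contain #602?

#602: locked

From (1): #259 ∉ reviewed.
Suppose #602 ∈ reviewed: no assignment then satisfies all the clues, so #602 ∉ reviewed.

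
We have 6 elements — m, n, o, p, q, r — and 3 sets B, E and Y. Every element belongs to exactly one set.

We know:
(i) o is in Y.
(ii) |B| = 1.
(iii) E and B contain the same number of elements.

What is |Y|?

4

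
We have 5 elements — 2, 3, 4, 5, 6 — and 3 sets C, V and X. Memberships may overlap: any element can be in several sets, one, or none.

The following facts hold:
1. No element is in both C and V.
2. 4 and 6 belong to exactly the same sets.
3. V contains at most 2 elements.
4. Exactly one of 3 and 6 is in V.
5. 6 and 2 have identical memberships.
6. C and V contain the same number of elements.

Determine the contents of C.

C = {5}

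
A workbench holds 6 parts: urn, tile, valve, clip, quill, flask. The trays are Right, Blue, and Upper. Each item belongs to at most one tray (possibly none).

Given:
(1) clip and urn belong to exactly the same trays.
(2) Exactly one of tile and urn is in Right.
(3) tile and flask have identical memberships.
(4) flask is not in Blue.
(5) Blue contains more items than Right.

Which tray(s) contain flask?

flask: Right

From (4): flask ∉ Blue.
(3): tile matches flask: tile ∉ Blue.
Suppose flask ∉ Right: no assignment then satisfies all the clues, so flask ∈ Right.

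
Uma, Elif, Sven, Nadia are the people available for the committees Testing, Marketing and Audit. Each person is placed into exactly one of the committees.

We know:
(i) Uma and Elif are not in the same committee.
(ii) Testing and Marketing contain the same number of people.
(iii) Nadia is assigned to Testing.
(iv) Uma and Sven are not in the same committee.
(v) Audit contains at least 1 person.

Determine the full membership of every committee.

Testing = {Nadia}; Marketing = {Uma}; Audit = {Elif, Sven}

From (iii): Nadia ∈ Testing.
Suppose Uma ∈ Testing: no assignment then satisfies all the clues, so Uma ∉ Testing.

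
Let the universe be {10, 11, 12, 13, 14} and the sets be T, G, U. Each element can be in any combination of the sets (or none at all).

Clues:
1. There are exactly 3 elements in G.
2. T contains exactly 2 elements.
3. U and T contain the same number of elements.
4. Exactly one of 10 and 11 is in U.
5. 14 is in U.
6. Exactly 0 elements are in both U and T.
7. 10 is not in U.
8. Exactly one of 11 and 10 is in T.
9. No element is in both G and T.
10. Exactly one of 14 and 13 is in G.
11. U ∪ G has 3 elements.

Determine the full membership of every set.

T = {10, 13}; G = {11, 12, 14}; U = {11, 14}

From (5): 14 ∈ U.
From (7): 10 ∉ U.
(4) (exactly one): 11 ∈ U.
Suppose 10 ∉ T: no assignment then satisfies all the clues, so 10 ∈ T.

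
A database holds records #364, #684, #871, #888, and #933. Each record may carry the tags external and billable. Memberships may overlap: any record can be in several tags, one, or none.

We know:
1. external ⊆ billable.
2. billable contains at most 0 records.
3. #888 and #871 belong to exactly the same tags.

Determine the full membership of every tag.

external = {}; billable = {}

(2): billable already has 0, so the rest are out.
(1) contrapositive: #364 ∉ external.
(1) contrapositive: #684 ∉ external.
(1) contrapositive: #871 ∉ external.
(1) contrapositive: #888 ∉ external.
(1) contrapositive: #933 ∉ external.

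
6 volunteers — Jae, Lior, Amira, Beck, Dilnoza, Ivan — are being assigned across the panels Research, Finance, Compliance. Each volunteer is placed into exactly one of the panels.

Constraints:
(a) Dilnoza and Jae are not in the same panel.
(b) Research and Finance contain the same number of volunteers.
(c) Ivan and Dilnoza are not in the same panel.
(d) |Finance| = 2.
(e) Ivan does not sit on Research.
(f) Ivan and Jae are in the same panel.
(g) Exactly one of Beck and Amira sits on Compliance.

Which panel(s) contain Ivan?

From (e): Ivan ∉ Research.
(f): Jae matches Ivan: Jae ∉ Research.
Suppose Ivan ∉ Finance: no assignment then satisfies all the clues, so Ivan ∈ Finance.

Ivan: Finance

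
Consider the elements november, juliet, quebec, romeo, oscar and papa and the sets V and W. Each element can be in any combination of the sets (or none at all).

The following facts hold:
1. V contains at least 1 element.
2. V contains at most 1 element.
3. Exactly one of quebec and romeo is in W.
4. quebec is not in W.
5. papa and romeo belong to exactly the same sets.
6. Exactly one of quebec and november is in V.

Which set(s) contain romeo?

From (4): quebec ∉ W.
(3) (exactly one): romeo ∈ W.
(5): papa matches romeo: papa ∈ W.
Suppose romeo ∈ V: no assignment then satisfies all the clues, so romeo ∉ V.

romeo: W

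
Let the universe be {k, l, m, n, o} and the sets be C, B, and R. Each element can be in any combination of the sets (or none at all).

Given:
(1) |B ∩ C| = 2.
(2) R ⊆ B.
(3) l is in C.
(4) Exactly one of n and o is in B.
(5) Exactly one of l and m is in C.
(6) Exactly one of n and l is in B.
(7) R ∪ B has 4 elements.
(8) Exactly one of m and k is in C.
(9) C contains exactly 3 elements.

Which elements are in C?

C = {k, l, n}

From (3): l ∈ C.
(5) (exactly one): m ∉ C.
(8) (exactly one): k ∈ C.
Suppose n ∉ C: no assignment then satisfies all the clues, so n ∈ C.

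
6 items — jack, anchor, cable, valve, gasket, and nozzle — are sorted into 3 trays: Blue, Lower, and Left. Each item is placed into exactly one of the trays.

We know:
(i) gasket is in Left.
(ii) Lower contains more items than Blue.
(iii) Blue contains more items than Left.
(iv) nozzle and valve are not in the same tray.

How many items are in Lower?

3

From (i): gasket ∈ Left.
Suppose jack ∈ Left: no assignment then satisfies all the clues, so jack ∉ Left.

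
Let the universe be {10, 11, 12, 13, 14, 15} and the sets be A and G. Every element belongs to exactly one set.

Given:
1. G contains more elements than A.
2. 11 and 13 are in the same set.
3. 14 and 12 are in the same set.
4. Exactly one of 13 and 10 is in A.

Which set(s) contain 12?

12: G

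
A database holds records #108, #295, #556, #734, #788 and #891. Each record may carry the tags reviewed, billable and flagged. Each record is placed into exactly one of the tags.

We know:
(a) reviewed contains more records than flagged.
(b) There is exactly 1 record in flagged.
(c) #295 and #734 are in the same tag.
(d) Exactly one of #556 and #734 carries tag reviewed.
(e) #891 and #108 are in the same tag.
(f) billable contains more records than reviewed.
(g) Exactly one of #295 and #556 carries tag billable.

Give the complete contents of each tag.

reviewed = {#295, #734}; billable = {#108, #556, #891}; flagged = {#788}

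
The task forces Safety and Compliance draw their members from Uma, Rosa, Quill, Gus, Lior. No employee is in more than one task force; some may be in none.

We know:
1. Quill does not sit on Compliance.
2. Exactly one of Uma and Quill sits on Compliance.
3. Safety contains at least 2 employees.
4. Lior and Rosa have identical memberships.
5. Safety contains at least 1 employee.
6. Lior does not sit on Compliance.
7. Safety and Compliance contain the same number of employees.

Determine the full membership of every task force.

Safety = {Lior, Rosa}; Compliance = {Gus, Uma}

From (1): Quill ∉ Compliance.
From (6): Lior ∉ Compliance.
(2) (exactly one): Uma ∈ Compliance.
(4): Rosa matches Lior: Rosa ∉ Compliance.
Suppose Rosa ∉ Safety: no assignment then satisfies all the clues, so Rosa ∈ Safety.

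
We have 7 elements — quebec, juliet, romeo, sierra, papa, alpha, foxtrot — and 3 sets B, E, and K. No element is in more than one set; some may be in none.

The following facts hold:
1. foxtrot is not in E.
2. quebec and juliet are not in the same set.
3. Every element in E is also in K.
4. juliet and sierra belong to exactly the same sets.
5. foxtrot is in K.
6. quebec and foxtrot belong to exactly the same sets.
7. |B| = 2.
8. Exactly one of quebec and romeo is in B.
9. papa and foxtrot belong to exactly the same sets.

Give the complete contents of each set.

B = {alpha, romeo}; E = {}; K = {foxtrot, papa, quebec}

From (1): foxtrot ∉ E.
From (5): foxtrot ∈ K.
(6): quebec matches foxtrot: quebec ∉ B.
(6): quebec matches foxtrot: quebec ∉ E.
(6): quebec matches foxtrot: quebec ∈ K.
(8) (exactly one): romeo ∈ B.
(9): papa matches foxtrot: papa ∉ B.
(9): papa matches foxtrot: papa ∉ E.
(9): papa matches foxtrot: papa ∈ K.
(2): juliet ∉ K.
(3) contrapositive: juliet ∉ E.
Suppose juliet ∈ B: no assignment then satisfies all the clues, so juliet ∉ B.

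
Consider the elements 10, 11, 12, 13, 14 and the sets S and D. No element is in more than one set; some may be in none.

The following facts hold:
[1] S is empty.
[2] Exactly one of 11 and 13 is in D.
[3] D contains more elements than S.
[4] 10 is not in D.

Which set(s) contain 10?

10: none

From (4): 10 ∉ D.
(1): S already has 0, so the rest are out.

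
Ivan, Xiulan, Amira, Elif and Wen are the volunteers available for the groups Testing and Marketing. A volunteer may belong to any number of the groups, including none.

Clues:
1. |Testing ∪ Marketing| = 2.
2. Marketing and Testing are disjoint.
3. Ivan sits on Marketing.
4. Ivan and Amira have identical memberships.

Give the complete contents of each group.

From (3): Ivan ∈ Marketing.
(2) (disjoint): Ivan ∉ Testing.
(4): Amira matches Ivan: Amira ∉ Testing.
(4): Amira matches Ivan: Amira ∈ Marketing.
Suppose Xiulan ∈ Testing: no assignment then satisfies all the clues, so Xiulan ∉ Testing.

Testing = {}; Marketing = {Amira, Ivan}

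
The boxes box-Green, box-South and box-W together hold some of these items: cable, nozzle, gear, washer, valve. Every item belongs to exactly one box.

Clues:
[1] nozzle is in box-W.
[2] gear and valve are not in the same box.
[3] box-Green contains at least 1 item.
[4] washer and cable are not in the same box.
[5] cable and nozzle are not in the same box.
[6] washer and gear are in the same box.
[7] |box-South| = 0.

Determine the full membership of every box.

box-Green = {cable, valve}; box-South = {}; box-W = {gear, nozzle, washer}

From (1): nozzle ∈ box-W.
(5): cable ∉ box-W.
(7): box-South already has 0, so the rest are out.
Only one box left: cable ∈ box-Green.
(4): washer ∉ box-Green.
(6): gear matches washer: gear ∉ box-Green.
Only one box left: gear ∈ box-W.
Only one box left: washer ∈ box-W.
(2): valve ∉ box-W.
Only one box left: valve ∈ box-Green.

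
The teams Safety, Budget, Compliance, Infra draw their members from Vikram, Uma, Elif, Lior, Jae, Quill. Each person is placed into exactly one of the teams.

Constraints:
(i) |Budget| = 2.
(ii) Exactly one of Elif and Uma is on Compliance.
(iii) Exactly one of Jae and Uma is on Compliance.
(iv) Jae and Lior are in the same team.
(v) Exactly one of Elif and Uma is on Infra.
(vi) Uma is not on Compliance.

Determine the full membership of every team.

Safety = {}; Budget = {Quill, Vikram}; Compliance = {Elif, Jae, Lior}; Infra = {Uma}

From (vi): Uma ∉ Compliance.
(ii) (exactly one): Elif ∈ Compliance.
(iii) (exactly one): Jae ∈ Compliance.
(iv): Lior matches Jae: Lior ∉ Safety.
(iv): Lior matches Jae: Lior ∉ Budget.
(iv): Lior matches Jae: Lior ∈ Compliance.
(v) (exactly one): Uma ∈ Infra.
(i): only 2 candidates remain for Budget, so all are in.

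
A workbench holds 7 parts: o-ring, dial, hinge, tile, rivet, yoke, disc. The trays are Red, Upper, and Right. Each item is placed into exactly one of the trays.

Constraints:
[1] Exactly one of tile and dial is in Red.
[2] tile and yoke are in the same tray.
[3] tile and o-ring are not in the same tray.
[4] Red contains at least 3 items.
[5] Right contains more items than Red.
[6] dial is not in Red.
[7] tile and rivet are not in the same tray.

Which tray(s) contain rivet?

From (6): dial ∉ Red.
(1) (exactly one): tile ∈ Red.
(2): yoke matches tile: yoke ∈ Red.
(3): o-ring ∉ Red.
(7): rivet ∉ Red.
Suppose rivet ∈ Upper: no assignment then satisfies all the clues, so rivet ∉ Upper.

rivet: Right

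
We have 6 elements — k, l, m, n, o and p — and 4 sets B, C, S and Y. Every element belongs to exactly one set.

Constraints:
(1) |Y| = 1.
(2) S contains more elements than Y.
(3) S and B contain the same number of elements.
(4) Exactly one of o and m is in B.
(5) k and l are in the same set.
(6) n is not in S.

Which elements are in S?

S = {k, l}

From (6): n ∉ S.
Suppose k ∉ S: no assignment then satisfies all the clues, so k ∈ S.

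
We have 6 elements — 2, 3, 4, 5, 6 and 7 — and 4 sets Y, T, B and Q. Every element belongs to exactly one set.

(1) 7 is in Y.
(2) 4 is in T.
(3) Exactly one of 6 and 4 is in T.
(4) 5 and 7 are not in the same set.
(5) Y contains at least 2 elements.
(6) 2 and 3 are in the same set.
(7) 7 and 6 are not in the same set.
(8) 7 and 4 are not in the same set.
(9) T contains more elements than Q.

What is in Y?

Y = {2, 3, 7}

From (1): 7 ∈ Y.
From (2): 4 ∈ T.
(3) (exactly one): 6 ∉ T.
(4): 5 ∉ Y.
(7): 6 ∉ Y.
Suppose 2 ∉ Y: no assignment then satisfies all the clues, so 2 ∈ Y.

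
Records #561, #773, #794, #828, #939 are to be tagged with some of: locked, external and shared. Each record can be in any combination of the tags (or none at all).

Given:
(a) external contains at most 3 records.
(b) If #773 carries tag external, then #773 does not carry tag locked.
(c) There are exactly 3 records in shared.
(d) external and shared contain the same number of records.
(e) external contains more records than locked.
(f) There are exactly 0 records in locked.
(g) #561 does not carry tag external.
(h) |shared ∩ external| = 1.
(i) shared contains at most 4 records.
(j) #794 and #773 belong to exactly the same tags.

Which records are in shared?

shared = {#561, #828, #939}

From (g): #561 ∉ external.
(f): locked already has 0, so the rest are out.
Suppose #561 ∉ shared: no assignment then satisfies all the clues, so #561 ∈ shared.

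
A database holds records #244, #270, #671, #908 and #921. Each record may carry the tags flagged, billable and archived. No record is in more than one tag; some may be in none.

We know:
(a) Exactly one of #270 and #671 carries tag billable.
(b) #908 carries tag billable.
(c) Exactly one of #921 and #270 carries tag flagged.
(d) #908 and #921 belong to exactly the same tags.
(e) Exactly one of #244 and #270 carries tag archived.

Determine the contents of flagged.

From (b): #908 ∈ billable.
(d): #921 matches #908: #921 ∉ flagged.
(d): #921 matches #908: #921 ∈ billable.
(c) (exactly one): #270 ∈ flagged.
(e) (exactly one): #244 ∈ archived.
(a) (exactly one): #671 ∈ billable.

flagged = {#270}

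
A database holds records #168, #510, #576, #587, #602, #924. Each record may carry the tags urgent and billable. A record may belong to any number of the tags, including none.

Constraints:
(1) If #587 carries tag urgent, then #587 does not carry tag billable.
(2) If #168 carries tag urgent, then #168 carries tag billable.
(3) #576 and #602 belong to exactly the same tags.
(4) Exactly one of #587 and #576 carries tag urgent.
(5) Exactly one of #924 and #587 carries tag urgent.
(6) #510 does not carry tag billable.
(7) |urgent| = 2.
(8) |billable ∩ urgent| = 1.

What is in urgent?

urgent = {#168, #587}

From (6): #510 ∉ billable.
Suppose #168 ∉ urgent: no assignment then satisfies all the clues, so #168 ∈ urgent.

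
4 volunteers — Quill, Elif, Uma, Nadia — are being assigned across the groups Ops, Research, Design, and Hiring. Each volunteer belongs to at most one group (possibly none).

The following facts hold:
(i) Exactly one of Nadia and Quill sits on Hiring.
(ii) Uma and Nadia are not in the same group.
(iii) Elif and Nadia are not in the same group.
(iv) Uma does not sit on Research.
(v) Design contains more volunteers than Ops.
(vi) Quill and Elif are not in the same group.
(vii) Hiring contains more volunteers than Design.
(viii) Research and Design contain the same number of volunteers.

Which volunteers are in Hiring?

Hiring = {Quill, Uma}

From (iv): Uma ∉ Research.
Suppose Quill ∉ Hiring: no assignment then satisfies all the clues, so Quill ∈ Hiring.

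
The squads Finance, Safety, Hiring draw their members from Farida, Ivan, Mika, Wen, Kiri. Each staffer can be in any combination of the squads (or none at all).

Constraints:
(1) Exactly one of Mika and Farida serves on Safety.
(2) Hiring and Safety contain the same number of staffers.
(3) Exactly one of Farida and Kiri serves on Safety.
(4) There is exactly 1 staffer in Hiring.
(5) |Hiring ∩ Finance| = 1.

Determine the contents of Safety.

Safety = {Farida}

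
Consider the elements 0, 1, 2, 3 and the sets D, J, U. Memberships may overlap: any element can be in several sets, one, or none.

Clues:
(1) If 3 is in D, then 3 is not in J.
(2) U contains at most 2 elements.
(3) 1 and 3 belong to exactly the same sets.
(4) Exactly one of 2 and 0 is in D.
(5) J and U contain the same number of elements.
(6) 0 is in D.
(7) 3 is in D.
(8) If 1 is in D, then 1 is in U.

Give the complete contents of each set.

From (6): 0 ∈ D.
From (7): 3 ∈ D.
(1): 3 ∉ J.
(3): 1 matches 3: 1 ∈ D.
(3): 1 matches 3: 1 ∉ J.
(4) (exactly one): 2 ∉ D.
(8): 1 ∈ U.
(3): 3 matches 1: 3 ∈ U.
(2): U already has 2, so the rest are out.
Suppose 0 ∉ J: no assignment then satisfies all the clues, so 0 ∈ J.

D = {0, 1, 3}; J = {0, 2}; U = {1, 3}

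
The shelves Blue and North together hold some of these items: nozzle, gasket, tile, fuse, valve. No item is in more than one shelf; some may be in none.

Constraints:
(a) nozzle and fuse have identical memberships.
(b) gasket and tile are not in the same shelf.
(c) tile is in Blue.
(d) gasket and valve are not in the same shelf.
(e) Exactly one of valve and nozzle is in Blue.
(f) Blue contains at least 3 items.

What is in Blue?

Blue = {fuse, nozzle, tile}

From (c): tile ∈ Blue.
(b): gasket ∉ Blue.
Suppose nozzle ∉ Blue: no assignment then satisfies all the clues, so nozzle ∈ Blue.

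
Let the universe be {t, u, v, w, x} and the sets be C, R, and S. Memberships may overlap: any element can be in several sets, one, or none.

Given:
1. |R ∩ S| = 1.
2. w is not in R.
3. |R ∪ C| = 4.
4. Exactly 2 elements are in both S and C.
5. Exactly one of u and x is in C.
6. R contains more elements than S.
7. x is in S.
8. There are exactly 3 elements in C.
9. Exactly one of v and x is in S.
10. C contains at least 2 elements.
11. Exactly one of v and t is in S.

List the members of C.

C = {t, v, x}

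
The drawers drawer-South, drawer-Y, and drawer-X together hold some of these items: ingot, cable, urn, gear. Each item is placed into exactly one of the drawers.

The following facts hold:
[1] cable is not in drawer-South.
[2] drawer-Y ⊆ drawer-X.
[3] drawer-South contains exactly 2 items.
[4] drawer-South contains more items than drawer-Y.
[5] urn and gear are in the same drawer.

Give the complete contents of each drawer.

From (1): cable ∉ drawer-South.
Suppose ingot ∈ drawer-South: no assignment then satisfies all the clues, so ingot ∉ drawer-South.

drawer-South = {gear, urn}; drawer-Y = {}; drawer-X = {cable, ingot}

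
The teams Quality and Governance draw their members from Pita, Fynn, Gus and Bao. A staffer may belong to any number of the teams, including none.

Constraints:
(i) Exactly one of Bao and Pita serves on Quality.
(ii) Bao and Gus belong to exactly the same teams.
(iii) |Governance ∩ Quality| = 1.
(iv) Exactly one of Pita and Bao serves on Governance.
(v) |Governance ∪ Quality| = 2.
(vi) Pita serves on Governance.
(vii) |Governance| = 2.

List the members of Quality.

Quality = {Pita}

From (vi): Pita ∈ Governance.
(iv) (exactly one): Bao ∉ Governance.
(ii): Gus matches Bao: Gus ∉ Governance.
(vii): only 2 candidates remain for Governance, so all are in.
Suppose Pita ∉ Quality: no assignment then satisfies all the clues, so Pita ∈ Quality.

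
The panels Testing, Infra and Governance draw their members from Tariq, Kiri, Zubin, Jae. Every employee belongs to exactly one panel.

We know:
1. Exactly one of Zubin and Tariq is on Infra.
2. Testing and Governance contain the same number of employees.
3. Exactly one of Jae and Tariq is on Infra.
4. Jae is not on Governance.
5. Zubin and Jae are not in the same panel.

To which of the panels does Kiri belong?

Kiri: Infra

From (4): Jae ∉ Governance.
Suppose Kiri ∈ Testing: no assignment then satisfies all the clues, so Kiri ∉ Testing.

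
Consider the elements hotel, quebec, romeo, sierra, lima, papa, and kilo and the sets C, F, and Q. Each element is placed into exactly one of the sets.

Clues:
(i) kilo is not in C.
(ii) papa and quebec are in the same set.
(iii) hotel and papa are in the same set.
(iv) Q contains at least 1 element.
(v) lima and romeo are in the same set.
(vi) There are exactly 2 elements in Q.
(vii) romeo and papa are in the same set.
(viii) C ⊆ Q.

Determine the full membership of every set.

From (i): kilo ∉ C.
Suppose hotel ∈ C: no assignment then satisfies all the clues, so hotel ∉ C.

C = {}; F = {hotel, lima, papa, quebec, romeo}; Q = {kilo, sierra}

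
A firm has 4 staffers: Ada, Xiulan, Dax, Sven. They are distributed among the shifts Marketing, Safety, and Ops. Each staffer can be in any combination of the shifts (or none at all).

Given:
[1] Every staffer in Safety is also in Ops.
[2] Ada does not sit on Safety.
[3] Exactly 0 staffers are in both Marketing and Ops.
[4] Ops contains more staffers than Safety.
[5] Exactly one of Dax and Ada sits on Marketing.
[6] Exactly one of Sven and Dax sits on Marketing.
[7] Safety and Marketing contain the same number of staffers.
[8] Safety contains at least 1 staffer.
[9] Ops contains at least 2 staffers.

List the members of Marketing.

Marketing = {Dax}

From (2): Ada ∉ Safety.
Suppose Ada ∈ Marketing: no assignment then satisfies all the clues, so Ada ∉ Marketing.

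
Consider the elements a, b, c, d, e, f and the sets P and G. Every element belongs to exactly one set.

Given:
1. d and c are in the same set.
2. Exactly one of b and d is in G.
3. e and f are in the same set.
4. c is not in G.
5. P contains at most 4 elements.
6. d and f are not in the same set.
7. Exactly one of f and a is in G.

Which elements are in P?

P = {a, c, d}

From (4): c ∉ G.
(1): d matches c: d ∉ G.
(2) (exactly one): b ∈ G.
Only one set left: c ∈ P.
Only one set left: d ∈ P.
(6): f ∉ P.
Only one set left: f ∈ G.
(3): e matches f: e ∉ P.
(3): e matches f: e ∈ G.
(7) (exactly one): a ∉ G.
Only one set left: a ∈ P.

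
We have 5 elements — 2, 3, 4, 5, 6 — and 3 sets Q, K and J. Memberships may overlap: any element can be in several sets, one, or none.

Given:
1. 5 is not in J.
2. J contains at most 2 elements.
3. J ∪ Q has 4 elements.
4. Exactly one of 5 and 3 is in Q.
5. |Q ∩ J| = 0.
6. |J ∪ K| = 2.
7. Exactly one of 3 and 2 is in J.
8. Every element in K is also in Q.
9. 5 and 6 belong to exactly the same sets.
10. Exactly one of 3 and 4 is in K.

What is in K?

K = {4}

From (1): 5 ∉ J.
(9): 6 matches 5: 6 ∉ J.
Suppose 2 ∈ K: no assignment then satisfies all the clues, so 2 ∉ K.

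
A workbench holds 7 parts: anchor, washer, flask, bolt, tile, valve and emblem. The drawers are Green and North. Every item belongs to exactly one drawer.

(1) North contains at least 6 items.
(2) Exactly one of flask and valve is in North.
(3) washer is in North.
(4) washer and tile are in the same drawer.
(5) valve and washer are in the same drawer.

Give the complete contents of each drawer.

Green = {flask}; North = {anchor, bolt, emblem, tile, valve, washer}

From (3): washer ∈ North.
(4): tile matches washer: tile ∉ Green.
(4): tile matches washer: tile ∈ North.
(5): valve matches washer: valve ∉ Green.
(5): valve matches washer: valve ∈ North.
(2) (exactly one): flask ∉ North.
Only one drawer left: flask ∈ Green.
(1): only 6 candidates remain for North, so all are in.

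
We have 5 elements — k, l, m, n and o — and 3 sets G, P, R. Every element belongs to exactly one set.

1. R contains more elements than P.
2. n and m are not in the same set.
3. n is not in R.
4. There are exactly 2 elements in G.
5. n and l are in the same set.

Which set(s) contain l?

From (3): n ∉ R.
(5): l matches n: l ∉ R.
Suppose l ∉ G: no assignment then satisfies all the clues, so l ∈ G.

l: G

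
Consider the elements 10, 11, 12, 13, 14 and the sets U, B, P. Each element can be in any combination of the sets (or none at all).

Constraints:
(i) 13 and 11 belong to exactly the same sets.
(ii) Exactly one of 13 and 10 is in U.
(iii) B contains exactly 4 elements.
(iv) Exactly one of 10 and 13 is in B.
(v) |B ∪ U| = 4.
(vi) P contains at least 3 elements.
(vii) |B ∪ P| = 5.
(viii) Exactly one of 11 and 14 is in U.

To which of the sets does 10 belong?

10: P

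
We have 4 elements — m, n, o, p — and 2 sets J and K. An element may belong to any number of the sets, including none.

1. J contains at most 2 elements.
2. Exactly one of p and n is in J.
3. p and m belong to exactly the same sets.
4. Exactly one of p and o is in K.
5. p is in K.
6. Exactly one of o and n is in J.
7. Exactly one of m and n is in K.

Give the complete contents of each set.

J = {n}; K = {m, p}

From (5): p ∈ K.
(3): m matches p: m ∈ K.
(4) (exactly one): o ∉ K.
(7) (exactly one): n ∉ K.
Suppose m ∈ J: no assignment then satisfies all the clues, so m ∉ J.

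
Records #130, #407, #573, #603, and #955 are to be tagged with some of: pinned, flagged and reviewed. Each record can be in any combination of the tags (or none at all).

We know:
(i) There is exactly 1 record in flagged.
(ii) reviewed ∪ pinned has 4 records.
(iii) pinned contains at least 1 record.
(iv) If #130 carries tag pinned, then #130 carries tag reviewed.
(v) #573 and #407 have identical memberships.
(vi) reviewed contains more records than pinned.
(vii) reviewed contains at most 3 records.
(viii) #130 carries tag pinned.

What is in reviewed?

reviewed = {#130, #407, #573}

From (viii): #130 ∈ pinned.
(iv): #130 ∈ reviewed.
Suppose #407 ∉ reviewed: no assignment then satisfies all the clues, so #407 ∈ reviewed.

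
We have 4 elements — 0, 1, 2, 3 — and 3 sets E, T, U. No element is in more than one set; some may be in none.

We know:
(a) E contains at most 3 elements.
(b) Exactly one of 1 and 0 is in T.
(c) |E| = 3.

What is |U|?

0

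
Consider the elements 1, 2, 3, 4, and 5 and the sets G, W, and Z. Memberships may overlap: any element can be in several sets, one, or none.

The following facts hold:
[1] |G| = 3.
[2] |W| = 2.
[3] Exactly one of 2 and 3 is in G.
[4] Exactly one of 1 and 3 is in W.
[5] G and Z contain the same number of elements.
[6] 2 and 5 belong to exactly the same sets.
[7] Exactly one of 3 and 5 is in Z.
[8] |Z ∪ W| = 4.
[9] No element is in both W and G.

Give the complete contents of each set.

G = {1, 2, 5}; W = {3, 4}; Z = {2, 4, 5}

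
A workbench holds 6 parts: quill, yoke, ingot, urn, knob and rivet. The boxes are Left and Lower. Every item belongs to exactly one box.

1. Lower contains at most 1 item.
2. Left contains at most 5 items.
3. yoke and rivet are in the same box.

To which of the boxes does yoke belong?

yoke: Left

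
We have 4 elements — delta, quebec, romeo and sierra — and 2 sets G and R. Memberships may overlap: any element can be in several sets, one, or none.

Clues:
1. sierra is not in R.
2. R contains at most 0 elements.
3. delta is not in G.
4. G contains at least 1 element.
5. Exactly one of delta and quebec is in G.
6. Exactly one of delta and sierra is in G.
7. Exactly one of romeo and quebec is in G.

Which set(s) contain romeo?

From (1): sierra ∉ R.
From (3): delta ∉ G.
(2): R already has 0, so the rest are out.
(5) (exactly one): quebec ∈ G.
(6) (exactly one): sierra ∈ G.
(7) (exactly one): romeo ∉ G.

romeo: none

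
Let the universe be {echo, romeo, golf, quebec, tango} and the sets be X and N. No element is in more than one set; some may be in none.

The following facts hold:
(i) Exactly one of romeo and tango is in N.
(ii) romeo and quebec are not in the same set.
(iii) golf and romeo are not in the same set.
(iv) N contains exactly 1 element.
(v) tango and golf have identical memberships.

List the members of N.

N = {romeo}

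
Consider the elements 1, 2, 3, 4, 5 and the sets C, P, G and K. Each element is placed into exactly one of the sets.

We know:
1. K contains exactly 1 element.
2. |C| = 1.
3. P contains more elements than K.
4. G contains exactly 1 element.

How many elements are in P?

2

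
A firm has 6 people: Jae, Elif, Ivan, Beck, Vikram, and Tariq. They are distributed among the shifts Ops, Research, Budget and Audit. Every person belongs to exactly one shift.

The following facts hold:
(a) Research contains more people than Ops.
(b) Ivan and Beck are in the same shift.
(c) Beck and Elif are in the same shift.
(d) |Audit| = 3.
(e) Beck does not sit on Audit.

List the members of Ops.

Ops = {}

From (e): Beck ∉ Audit.
(b): Ivan matches Beck: Ivan ∉ Audit.
(c): Elif matches Beck: Elif ∉ Audit.
(d): only 3 candidates remain for Audit, so all are in.
Suppose Elif ∈ Ops: no assignment then satisfies all the clues, so Elif ∉ Ops.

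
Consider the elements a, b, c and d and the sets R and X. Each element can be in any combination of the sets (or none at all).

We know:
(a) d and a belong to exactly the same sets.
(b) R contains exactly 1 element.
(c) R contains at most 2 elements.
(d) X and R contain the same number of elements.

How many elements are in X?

1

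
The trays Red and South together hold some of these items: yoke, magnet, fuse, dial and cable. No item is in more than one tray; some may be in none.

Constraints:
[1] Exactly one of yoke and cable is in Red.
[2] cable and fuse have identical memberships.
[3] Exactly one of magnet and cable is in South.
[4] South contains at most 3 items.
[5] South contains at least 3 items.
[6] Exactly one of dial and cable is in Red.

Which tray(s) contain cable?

cable: Red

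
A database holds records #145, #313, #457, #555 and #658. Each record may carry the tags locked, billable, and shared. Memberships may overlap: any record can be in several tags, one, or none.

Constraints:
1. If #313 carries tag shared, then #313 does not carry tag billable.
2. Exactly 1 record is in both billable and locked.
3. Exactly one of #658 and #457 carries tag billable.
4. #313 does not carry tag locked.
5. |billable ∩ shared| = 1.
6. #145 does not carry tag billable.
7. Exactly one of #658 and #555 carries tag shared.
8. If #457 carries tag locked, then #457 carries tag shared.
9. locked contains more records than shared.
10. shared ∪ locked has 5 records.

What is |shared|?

3

From (4): #313 ∉ locked.
From (6): #145 ∉ billable.
Suppose #145 ∉ locked: no assignment then satisfies all the clues, so #145 ∈ locked.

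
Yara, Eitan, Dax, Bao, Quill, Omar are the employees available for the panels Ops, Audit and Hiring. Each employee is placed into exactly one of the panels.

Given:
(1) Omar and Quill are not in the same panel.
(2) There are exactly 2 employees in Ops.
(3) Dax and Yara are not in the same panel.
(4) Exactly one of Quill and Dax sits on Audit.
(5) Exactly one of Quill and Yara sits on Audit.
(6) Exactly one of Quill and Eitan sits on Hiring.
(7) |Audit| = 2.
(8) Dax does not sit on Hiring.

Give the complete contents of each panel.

Ops = {Dax, Omar}; Audit = {Bao, Quill}; Hiring = {Eitan, Yara}

From (8): Dax ∉ Hiring.
Suppose Yara ∈ Ops: no assignment then satisfies all the clues, so Yara ∉ Ops.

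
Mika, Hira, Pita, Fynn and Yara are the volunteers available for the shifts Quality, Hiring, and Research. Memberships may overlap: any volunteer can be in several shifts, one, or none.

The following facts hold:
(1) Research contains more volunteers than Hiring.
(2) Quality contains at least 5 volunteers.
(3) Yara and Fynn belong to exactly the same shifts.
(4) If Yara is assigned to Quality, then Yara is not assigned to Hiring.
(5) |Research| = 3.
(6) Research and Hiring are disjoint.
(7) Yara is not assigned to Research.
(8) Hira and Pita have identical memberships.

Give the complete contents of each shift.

From (7): Yara ∉ Research.
(2): only 5 candidates remain for Quality, so all are in.
(3): Fynn matches Yara: Fynn ∉ Research.
(4): Yara ∉ Hiring.
(5): only 3 candidates remain for Research, so all are in.
(6) (disjoint): Mika ∉ Hiring.
(6) (disjoint): Hira ∉ Hiring.
(6) (disjoint): Pita ∉ Hiring.
(3): Fynn matches Yara: Fynn ∉ Hiring.

Quality = {Fynn, Hira, Mika, Pita, Yara}; Hiring = {}; Research = {Hira, Mika, Pita}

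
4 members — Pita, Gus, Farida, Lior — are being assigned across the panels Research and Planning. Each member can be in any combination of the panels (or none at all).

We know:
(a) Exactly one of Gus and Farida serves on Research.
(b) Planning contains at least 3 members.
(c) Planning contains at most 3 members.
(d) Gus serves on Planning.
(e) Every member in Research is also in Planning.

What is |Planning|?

3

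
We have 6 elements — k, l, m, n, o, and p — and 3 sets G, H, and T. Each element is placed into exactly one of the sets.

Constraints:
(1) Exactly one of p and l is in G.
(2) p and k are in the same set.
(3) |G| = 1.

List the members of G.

G = {l}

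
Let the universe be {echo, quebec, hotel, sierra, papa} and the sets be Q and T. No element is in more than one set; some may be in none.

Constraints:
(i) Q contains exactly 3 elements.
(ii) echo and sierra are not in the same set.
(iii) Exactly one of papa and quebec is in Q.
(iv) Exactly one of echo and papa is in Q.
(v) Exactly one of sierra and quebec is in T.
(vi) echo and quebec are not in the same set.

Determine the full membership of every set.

Q = {hotel, papa, sierra}; T = {quebec}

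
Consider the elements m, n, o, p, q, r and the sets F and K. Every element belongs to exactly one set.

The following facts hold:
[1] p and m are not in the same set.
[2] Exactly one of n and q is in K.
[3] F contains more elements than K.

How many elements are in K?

2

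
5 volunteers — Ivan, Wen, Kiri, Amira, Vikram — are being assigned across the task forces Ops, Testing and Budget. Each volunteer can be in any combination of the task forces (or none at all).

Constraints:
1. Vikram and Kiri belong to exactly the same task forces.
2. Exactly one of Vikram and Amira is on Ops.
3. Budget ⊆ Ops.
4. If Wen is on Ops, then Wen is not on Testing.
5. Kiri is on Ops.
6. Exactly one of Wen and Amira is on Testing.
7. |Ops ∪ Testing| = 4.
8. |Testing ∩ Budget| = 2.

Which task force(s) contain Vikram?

Vikram: Budget, Ops, Testing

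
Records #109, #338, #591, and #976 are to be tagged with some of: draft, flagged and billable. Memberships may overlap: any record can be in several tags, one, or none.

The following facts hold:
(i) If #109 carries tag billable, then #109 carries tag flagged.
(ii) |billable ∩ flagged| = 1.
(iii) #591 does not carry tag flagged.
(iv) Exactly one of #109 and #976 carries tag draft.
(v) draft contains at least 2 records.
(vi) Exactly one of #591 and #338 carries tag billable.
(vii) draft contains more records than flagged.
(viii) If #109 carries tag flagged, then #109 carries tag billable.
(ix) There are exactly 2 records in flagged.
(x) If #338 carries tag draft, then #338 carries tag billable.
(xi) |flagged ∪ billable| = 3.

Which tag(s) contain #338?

#338: billable, draft

From (iii): #591 ∉ flagged.
Suppose #338 ∉ draft: no assignment then satisfies all the clues, so #338 ∈ draft.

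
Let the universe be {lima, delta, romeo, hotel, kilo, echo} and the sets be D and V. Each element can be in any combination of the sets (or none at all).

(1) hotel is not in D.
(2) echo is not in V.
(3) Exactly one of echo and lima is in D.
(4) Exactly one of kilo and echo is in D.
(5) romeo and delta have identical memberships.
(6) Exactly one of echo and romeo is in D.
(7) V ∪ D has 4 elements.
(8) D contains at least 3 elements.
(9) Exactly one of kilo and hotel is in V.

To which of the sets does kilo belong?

kilo: D, V

From (1): hotel ∉ D.
From (2): echo ∉ V.
Suppose kilo ∉ D: no assignment then satisfies all the clues, so kilo ∈ D.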